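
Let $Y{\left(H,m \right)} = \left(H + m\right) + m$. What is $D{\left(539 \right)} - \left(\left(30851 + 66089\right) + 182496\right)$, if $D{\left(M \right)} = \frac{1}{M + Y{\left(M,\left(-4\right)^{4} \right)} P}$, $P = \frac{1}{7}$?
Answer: $- \frac{1347999257}{4824} \approx -2.7944 \cdot 10^{5}$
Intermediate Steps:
$P = \frac{1}{7} \approx 0.14286$
$Y{\left(H,m \right)} = H + 2 m$
$D{\left(M \right)} = \frac{1}{\frac{512}{7} + \frac{8 M}{7}}$ ($D{\left(M \right)} = \frac{1}{M + \left(M + 2 \left(-4\right)^{4}\right) \frac{1}{7}} = \frac{1}{M + \left(M + 2 \cdot 256\right) \frac{1}{7}} = \frac{1}{M + \left(M + 512\right) \frac{1}{7}} = \frac{1}{M + \left(512 + M\right) \frac{1}{7}} = \frac{1}{M + \left(\frac{512}{7} + \frac{M}{7}\right)} = \frac{1}{\frac{512}{7} + \frac{8 M}{7}}$)
$D{\left(539 \right)} - \left(\left(30851 + 66089\right) + 182496\right) = \frac{7}{8 \left(64 + 539\right)} - \left(\left(30851 + 66089\right) + 182496\right) = \frac{7}{8 \cdot 603} - \left(96940 + 182496\right) = \frac{7}{8} \cdot \frac{1}{603} - 279436 = \frac{7}{4824} - 279436 = - \frac{1347999257}{4824}$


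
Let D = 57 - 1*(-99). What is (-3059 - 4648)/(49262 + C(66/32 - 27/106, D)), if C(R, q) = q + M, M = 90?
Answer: -7707/49508 ≈ -0.15567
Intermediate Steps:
D = 156 (D = 57 + 99 = 156)
C(R, q) = 90 + q (C(R, q) = q + 90 = 90 + q)
(-3059 - 4648)/(49262 + C(66/32 - 27/106, D)) = (-3059 - 4648)/(49262 + (90 + 156)) = -7707/(49262 + 246) = -7707/49508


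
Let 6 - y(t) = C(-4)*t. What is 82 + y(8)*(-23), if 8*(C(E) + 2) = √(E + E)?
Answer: -424 + 46*I*√2 ≈ -424.0 + 65.054*I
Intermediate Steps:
C(E) = -2 + √2*√E/8 (C(E) = -2 + √(E + E)/8 = -2 + √(2*E)/8 = -2 + (√2*√E)/8 = -2 + √2*√E/8)
y(t) = 6 - t*(-2 + I*√2/4) (y(t) = 6 - (-2 + √2*√(-4)/8)*t = 6 - (-2 + √2*(2*I)/8)*t = 6 - (-2 + I*√2/4)*t = 6 - t*(-2 + I*√2/4))
82 + y(8)*(-23) = 82 + (6 + (¼)*8*(8 - I*√2))*(-23) = 82 + (6 + (16 - 2*I*√2))*(-23) = 82 + (22 - 2*I*√2)*(-23) = 82 + (-506 + 46*I*√2) = -424 + 46*I*√2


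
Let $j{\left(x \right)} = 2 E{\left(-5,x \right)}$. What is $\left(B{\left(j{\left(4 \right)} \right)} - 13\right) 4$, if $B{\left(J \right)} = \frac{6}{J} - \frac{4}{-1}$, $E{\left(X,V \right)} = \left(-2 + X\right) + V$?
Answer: $-40$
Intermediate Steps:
$E{\left(X,V \right)} = -2 + V + X$
$j{\left(x \right)} = -14 + 2 x$ ($j{\left(x \right)} = 2 \left(-2 + x - 5\right) = 2 \left(-7 + x\right) = -14 + 2 x$)
$B{\left(J \right)} = 4 + \frac{6}{J}$ ($B{\left(J \right)} = \frac{6}{J} - -4 = \frac{6}{J} + 4 = 4 + \frac{6}{J}$)
$\left(B{\left(j{\left(4 \right)} \right)} - 13\right) 4 = \left(\left(4 + \frac{6}{-14 + 2 \cdot 4}\right) - 13\right) 4 = \left(\left(4 + \frac{6}{-14 + 8}\right) - 13\right) 4 = \left(\left(4 + \frac{6}{-6}\right) - 13\right) 4 = \left(\left(4 + 6 \left(- \frac{1}{6}\right)\right) - 13\right) 4 = \left(\left(4 - 1\right) - 13\right) 4 = \left(3 - 13\right) 4 = \left(-10\right) 4 = -40$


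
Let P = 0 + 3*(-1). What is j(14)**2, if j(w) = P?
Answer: 9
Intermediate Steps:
P = -3 (P = 0 - 3 = -3)
j(w) = -3
j(14)**2 = (-3)**2 = 9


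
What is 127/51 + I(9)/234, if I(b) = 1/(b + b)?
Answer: 178325/71604 ≈ 2.4904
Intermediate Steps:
I(b) = 1/(2*b)
127/51 + I(9)/234 = 127/51 + ((½)/9)/234 = 127*(1/51) + ((½)*(⅑))*(1/234) = 127/51 + (1/18)*(1/234) = 127/51 + 1/4212 = 178325/71604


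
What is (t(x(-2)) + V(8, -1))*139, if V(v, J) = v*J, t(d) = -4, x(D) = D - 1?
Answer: -1668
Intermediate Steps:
x(D) = -1 + D
V(v, J) = J*v
(t(x(-2)) + V(8, -1))*139 = (-4 - 1*8)*139 = (-4 - 8)*139 = -12*139 = -1668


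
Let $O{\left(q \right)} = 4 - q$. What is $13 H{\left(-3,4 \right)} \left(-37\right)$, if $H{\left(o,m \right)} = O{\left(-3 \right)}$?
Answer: $-3367$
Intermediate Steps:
$H{\left(o,m \right)} = 7$ ($H{\left(o,m \right)} = 4 - -3 = 4 + 3 = 7$)
$13 H{\left(-3,4 \right)} \left(-37\right) = 13 \cdot 7 \left(-37\right) = 91 \left(-37\right) = -3367$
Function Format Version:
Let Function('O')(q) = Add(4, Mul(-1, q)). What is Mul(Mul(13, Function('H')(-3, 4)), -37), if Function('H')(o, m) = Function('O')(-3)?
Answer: -3367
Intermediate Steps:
Function('H')(o, m) = 7 (Function('H')(o, m) = Add(4, Mul(-1, -3)) = Add(4, 3) = 7)
Mul(Mul(13, Function('H')(-3, 4)), -37) = Mul(Mul(13, 7), -37) = Mul(91, -37) = -3367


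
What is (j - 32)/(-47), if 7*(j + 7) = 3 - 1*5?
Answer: 275/329 ≈ 0.83587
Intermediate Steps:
j = -51/7 (j = -7 + (3 - 1*5)/7 = -7 + (3 - 5)/7 = -7 + (⅐)*(-2) = -7 - 2/7 = -51/7 ≈ -7.2857)
(j - 32)/(-47) = (-51/7 - 32)/(-47) = -1/47*(-275/7) = 275/329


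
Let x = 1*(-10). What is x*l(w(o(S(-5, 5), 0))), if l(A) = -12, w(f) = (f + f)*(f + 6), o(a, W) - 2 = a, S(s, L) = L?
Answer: 120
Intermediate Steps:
o(a, W) = 2 + a
w(f) = 2*f*(6 + f) (w(f) = (2*f)*(6 + f) = 2*f*(6 + f))
x = -10
x*l(w(o(S(-5, 5), 0))) = -10*(-12) = 120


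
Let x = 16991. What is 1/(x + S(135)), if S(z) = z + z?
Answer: 1/17261 ≈ 5.7934e-5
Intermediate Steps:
S(z) = 2*z
1/(x + S(135)) = 1/(16991 + 2*135) = 1/(16991 + 270) = 1/17261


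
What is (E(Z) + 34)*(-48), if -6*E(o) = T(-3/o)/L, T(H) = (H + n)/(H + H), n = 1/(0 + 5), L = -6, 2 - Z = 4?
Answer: -73474/45 ≈ -1632.8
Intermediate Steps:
Z = -2 (Z = 2 - 1*4 = 2 - 4 = -2)
n = 1/5 ≈ 0.20000
T(H) = (1/5 + H)/(2*H) (T(H) = (H + 1/5)/(H + H) = (1/5 + H)/((2*H)) = (1/5 + H)*(1/(2*H)) = (1/5 + H)/(2*H))
E(o) = -o*(1 - 15/o)/1080 (E(o) = -(1 + 5*(-3/o))/(10*((-3/o)))/(6*(-6)) = -(-o/3)*(1 - 15/o)/10*(-1)/(6*6) = -(-o*(1 - 15/o)/30)*(-1)/(6*6) = -o*(1 - 15/o)/1080)
(E(Z) + 34)*(-48) = ((1/72 - 1/1080*(-2)) + 34)*(-48) = ((1/72 + 1/540) + 34)*(-48) = (17/1080 + 34)*(-48) = (36737/1080)*(-48) = -73474/45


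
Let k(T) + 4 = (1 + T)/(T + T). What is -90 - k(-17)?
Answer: -1470/17 ≈ -86.471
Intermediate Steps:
k(T) = -4 + (1 + T)/(2*T) (k(T) = -4 + (1 + T)/(T + T) = -4 + (1 + T)/((2*T)) = -4 + (1 + T)*(1/(2*T)) = -4 + (1 + T)/(2*T))
-90 - k(-17) = -90 - (1 - 7*(-17))/(2*(-17)) = -90 - (-1)*(1 + 119)/(2*17) = -90 - (-1)*120/(2*17) = -90 - 1*(-60/17) = -90 + 60/17 = -1470/17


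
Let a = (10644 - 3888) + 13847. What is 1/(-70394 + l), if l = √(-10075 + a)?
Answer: -35197/2477652354 - √658/1238826177 ≈ -1.4226e-5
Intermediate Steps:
a = 20603 (a = 6756 + 13847 = 20603)
l = 4*√658 (l = √(-10075 + 20603) = √10528 = 4*√658 ≈ 102.61)
1/(-70394 + l) = 1/(-70394 + 4*√658)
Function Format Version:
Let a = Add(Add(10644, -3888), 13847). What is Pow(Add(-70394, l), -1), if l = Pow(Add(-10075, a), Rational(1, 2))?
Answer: Add(Rational(-35197, 2477652354), Mul(Rational(-1, 1238826177), Pow(658, Rational(1, 2)))) ≈ -1.4226e-5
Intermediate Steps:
a = 20603 (a = Add(6756, 13847) = 20603)
l = Mul(4, Pow(658, Rational(1, 2))) (l = Pow(Add(-10075, 20603), Rational(1, 2)) = Pow(10528, Rational(1, 2)) = Mul(4, Pow(658, Rational(1, 2))) ≈ 102.61)
Pow(Add(-70394, l), -1) = Pow(Add(-70394, Mul(4, Pow(658, Rational(1, 2)))), -1)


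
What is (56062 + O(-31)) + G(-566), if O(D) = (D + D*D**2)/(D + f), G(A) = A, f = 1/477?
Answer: 417394475/7393 ≈ 56458.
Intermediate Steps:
f = 1/477 ≈ 0.0020964
O(D) = (D + D**3)/(1/477 + D) (O(D) = (D + D*D**2)/(D + 1/477) = (D + D**3)/(1/477 + D))
(56062 + O(-31)) + G(-566) = (56062 + 477*(-31)*(1 + (-31)**2)/(1 + 477*(-31))) - 566 = (56062 + 477*(-31)*(1 + 961)/(1 - 14787)) - 566 = (56062 + 477*(-31)*962/(-14786)) - 566 = (56062 + 477*(-31)*(-1/14786)*962) - 566 = (56062 + 7112547/7393) - 566 = 421578913/7393 - 566 = 417394475/7393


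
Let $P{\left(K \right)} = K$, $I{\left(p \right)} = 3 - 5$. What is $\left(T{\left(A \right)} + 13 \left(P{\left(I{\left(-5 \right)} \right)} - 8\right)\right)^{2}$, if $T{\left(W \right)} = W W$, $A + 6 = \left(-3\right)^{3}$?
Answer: $919681$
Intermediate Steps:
$I{\left(p \right)} = -2$
$A = -33$ ($A = -6 + \left(-3\right)^{3} = -6 - 27 = -33$)
$T{\left(W \right)} = W^{2}$
$\left(T{\left(A \right)} + 13 \left(P{\left(I{\left(-5 \right)} \right)} - 8\right)\right)^{2} = \left(\left(-33\right)^{2} + 13 \left(-2 - 8\right)\right)^{2} = \left(1089 + 13 \left(-10\right)\right)^{2} = \left(1089 - 130\right)^{2} = 959^{2} = 919681$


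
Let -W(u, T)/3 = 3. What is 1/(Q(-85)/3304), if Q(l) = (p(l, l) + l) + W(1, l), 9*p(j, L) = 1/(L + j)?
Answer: -5055120/143821 ≈ -35.149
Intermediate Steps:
W(u, T) = -9 (W(u, T) = -3*3 = -9)
p(j, L) = 1/(9*(L + j))
Q(l) = -9 + l + 1/(18*l) (Q(l) = (1/(9*(l + l)) + l) - 9 = (1/(9*((2*l))) + l) - 9 = ((1/(2*l))/9 + l) - 9 = (1/(18*l) + l) - 9 = (l + 1/(18*l)) - 9 = -9 + l + 1/(18*l))
1/(Q(-85)/3304) = 1/((-9 - 85 + (1/18)/(-85))/3304) = 1/((-9 - 85 + (1/18)*(-1/85))*(1/3304)) = 1/((-9 - 85 - 1/1530)*(1/3304)) = 1/(-143821/1530*1/3304) = 1/(-143821/5055120) = -5055120/143821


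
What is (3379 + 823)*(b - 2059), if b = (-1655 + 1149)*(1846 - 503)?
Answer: -2864154634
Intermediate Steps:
b = -679558 (b = -506*1343 = -679558)
(3379 + 823)*(b - 2059) = (3379 + 823)*(-679558 - 2059) = 4202*(-681617) = -2864154634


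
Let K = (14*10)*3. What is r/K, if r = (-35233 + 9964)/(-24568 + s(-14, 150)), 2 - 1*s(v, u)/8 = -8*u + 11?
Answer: 8423/2105600 ≈ 0.0040003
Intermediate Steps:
s(v, u) = -72 + 64*u (s(v, u) = 16 - 8*(-8*u + 11) = 16 - 8*(11 - 8*u) = 16 + (-88 + 64*u) = -72 + 64*u)
r = 25269/15040 (r = (-35233 + 9964)/(-24568 + (-72 + 64*150)) = -25269/(-24568 + (-72 + 9600)) = -25269/(-24568 + 9528) = -25269/(-15040) = -25269*(-1/15040) = 25269/15040 ≈ 1.6801)
K = 420 (K = 140*3 = 420)
r/K = (25269/15040)/420 = (25269/15040)*(1/420) = 8423/2105600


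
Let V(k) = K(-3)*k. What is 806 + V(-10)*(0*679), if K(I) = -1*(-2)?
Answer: 806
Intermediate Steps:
K(I) = 2
V(k) = 2*k
806 + V(-10)*(0*679) = 806 + (2*(-10))*(0*679) = 806 - 20*0 = 806 + 0 = 806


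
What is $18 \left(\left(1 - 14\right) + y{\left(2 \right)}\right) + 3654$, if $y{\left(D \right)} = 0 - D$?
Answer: $3384$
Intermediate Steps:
$y{\left(D \right)} = - D$
$18 \left(\left(1 - 14\right) + y{\left(2 \right)}\right) + 3654 = 18 \left(\left(1 - 14\right) - 2\right) + 3654 = 18 \left(-13 - 2\right) + 3654 = 18 \left(-15\right) + 3654 = -270 + 3654 = 3384$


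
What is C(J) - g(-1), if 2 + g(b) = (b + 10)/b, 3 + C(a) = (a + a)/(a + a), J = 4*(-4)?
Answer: 9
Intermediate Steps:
J = -16
C(a) = -2 (C(a) = -3 + (a + a)/(a + a) = -3 + (2*a)/((2*a)) = -3 + (2*a)*(1/(2*a)) = -3 + 1 = -2)
g(b) = -2 + (10 + b)/b (g(b) = -2 + (b + 10)/b = -2 + (10 + b)/b)
C(J) - g(-1) = -2 - (10 - 1*(-1))/(-1) = -2 - (-1)*(10 + 1) = -2 - (-1)*11 = -2 - 1*(-11) = -2 + 11 = 9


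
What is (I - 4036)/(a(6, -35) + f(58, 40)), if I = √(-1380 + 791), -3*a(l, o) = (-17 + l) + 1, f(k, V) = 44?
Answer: -6054/71 + 3*I*√589/142 ≈ -85.268 + 0.51273*I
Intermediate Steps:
a(l, o) = 16/3 - l/3 (a(l, o) = -((-17 + l) + 1)/3 = -(-16 + l)/3 = 16/3 - l/3)
I = I*√589 (I = √(-589) = I*√589 ≈ 24.269*I)
(I - 4036)/(a(6, -35) + f(58, 40)) = (I*√589 - 4036)/((16/3 - ⅓*6) + 44) = (-4036 + I*√589)/((16/3 - 2) + 44) = (-4036 + I*√589)/(10/3 + 44) = (-4036 + I*√589)/(142/3) = (-4036 + I*√589)*(3/142) = -6054/71 + 3*I*√589/142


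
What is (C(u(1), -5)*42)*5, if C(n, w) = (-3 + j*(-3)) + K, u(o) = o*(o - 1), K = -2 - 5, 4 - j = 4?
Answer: -2100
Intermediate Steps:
j = 0 (j = 4 - 1*4 = 4 - 4 = 0)
K = -7
u(o) = o*(-1 + o)
C(n, w) = -10 (C(n, w) = (-3 + 0*(-3)) - 7 = (-3 + 0) - 7 = -3 - 7 = -10)
(C(u(1), -5)*42)*5 = -10*42*5 = -420*5 = -2100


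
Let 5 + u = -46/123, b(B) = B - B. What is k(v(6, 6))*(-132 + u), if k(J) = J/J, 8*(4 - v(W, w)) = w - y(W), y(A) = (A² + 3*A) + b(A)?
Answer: -16897/123 ≈ -137.37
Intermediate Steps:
b(B) = 0
y(A) = A² + 3*A (y(A) = (A² + 3*A) + 0 = A² + 3*A)
v(W, w) = 4 - w/8 + W*(3 + W)/8 (v(W, w) = 4 - (w - W*(3 + W))/8 = 4 + (-w/8 + W*(3 + W)/8) = 4 - w/8 + W*(3 + W)/8)
k(J) = 1
u = -661/123 (u = -5 - 46/123 = -661/123 ≈ -5.3740)
k(v(6, 6))*(-132 + u) = 1*(-132 - 661/123) = 1*(-16897/123) = -16897/123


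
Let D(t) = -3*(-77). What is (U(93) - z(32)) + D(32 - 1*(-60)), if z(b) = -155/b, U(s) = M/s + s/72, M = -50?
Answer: 234705/992 ≈ 236.60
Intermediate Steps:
U(s) = -50/s + s/72
D(t) = 231
(U(93) - z(32)) + D(32 - 1*(-60)) = ((-50/93 + (1/72)*93) - (-155)/32) + 231 = ((-50*1/93 + 31/24) - (-155)/32) + 231 = ((-50/93 + 31/24) - 1*(-155/32)) + 231 = (187/248 + 155/32) + 231 = 5553/992 + 231 = 234705/992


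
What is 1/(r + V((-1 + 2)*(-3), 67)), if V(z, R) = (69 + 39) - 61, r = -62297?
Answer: -1/62250 ≈ -1.6064e-5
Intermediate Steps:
V(z, R) = 47 (V(z, R) = 108 - 61 = 47)
1/(r + V((-1 + 2)*(-3), 67)) = 1/(-62297 + 47) = 1/(-62250) = -1/62250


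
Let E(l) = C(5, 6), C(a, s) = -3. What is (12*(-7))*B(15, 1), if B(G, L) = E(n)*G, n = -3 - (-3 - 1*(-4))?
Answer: 3780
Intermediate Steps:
n = -4 (n = -3 - (-3 + 4) = -3 - 1*1 = -3 - 1 = -4)
E(l) = -3
B(G, L) = -3*G
(12*(-7))*B(15, 1) = (12*(-7))*(-3*15) = -84*(-45) = 3780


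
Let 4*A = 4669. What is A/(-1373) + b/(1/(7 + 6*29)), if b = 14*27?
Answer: 375746987/5492 ≈ 68417.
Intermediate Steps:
A = 4669/4 (A = (¼)*4669 = 4669/4 ≈ 1167.3)
b = 378
A/(-1373) + b/(1/(7 + 6*29)) = (4669/4)/(-1373) + 378/(1/(7 + 6*29)) = (4669/4)*(-1/1373) + 378/(1/(7 + 174)) = -4669/5492 + 378/(1/181) = -4669/5492 + 378*181 = -4669/5492 + 68418 = 375746987/5492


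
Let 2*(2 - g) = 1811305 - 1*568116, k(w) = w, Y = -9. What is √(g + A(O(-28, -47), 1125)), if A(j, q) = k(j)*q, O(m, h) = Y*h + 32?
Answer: I*√438870/2 ≈ 331.24*I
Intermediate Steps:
O(m, h) = 32 - 9*h (O(m, h) = -9*h + 32 = 32 - 9*h)
g = -1243185/2 (g = 2 - (1811305 - 1*568116)/2 = 2 - (1811305 - 568116)/2 = 2 - ½*1243189 = 2 - 1243189/2 = -1243185/2 ≈ -6.2159e+5)
A(j, q) = j*q
√(g + A(O(-28, -47), 1125)) = √(-1243185/2 + (32 - 9*(-47))*1125) = √(-1243185/2 + (32 + 423)*1125) = √(-1243185/2 + 455*1125) = √(-1243185/2 + 511875) = √(-219435/2) = I*√438870/2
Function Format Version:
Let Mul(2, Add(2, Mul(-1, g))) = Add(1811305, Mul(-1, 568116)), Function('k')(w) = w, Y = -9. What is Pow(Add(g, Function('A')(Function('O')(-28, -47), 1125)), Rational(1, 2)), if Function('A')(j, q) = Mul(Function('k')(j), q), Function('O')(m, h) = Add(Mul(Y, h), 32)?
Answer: Mul(Rational(1, 2), I, Pow(438870, Rational(1, 2))) ≈ Mul(331.24, I)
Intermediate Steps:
Function('O')(m, h) = Add(32, Mul(-9, h)) (Function('O')(m, h) = Add(Mul(-9, h), 32) = Add(32, Mul(-9, h)))
g = Rational(-1243185, 2) (g = Add(2, Mul(Rational(-1, 2), Add(1811305, Mul(-1, 568116)))) = Add(2, Mul(Rational(-1, 2), Add(1811305, -568116))) = Add(2, Mul(Rational(-1, 2), 1243189)) = Add(2, Rational(-1243189, 2)) = Rational(-1243185, 2) ≈ -6.2159e+5)
Function('A')(j, q) = Mul(j, q)
Pow(Add(g, Function('A')(Function('O')(-28, -47), 1125)), Rational(1, 2)) = Pow(Add(Rational(-1243185, 2), Mul(Add(32, Mul(-9, -47)), 1125)), Rational(1, 2)) = Pow(Add(Rational(-1243185, 2), Mul(Add(32, 423), 1125)), Rational(1, 2)) = Pow(Add(Rational(-1243185, 2), Mul(455, 1125)), Rational(1, 2)) = Pow(Add(Rational(-1243185, 2), 511875), Rational(1, 2)) = Pow(Rational(-219435, 2), Rational(1, 2)) = Mul(Rational(1, 2), I, Pow(438870, Rational(1, 2)))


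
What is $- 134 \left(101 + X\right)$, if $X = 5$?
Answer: $-14204$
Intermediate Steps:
$- 134 \left(101 + X\right) = - 134 \left(101 + 5\right) = \left(-134\right) 106 = -14204$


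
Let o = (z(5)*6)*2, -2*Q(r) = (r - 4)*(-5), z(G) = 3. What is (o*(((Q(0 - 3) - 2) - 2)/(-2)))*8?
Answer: 3096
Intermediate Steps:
Q(r) = -10 + 5*r/2 (Q(r) = -(r - 4)*(-5)/2 = -(-4 + r)*(-5)/2 = -(20 - 5*r)/2 = -10 + 5*r/2)
o = 36 (o = (3*6)*2 = 18*2 = 36)
(o*(((Q(0 - 3) - 2) - 2)/(-2)))*8 = (36*((((-10 + 5*(0 - 3)/2) - 2) - 2)/(-2)))*8 = (36*((((-10 + (5/2)*(-3)) - 2) - 2)*(-1/2)))*8 = (36*((((-10 - 15/2) - 2) - 2)*(-1/2)))*8 = (36*(((-35/2 - 2) - 2)*(-1/2)))*8 = (36*((-39/2 - 2)*(-1/2)))*8 = (36*(-43/2*(-1/2)))*8 = (36*(43/4))*8 = 387*8 = 3096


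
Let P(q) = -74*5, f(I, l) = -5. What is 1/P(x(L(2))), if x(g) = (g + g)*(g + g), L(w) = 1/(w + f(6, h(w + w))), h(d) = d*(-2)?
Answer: -1/370 ≈ -0.0027027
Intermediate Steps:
h(d) = -2*d
L(w) = 1/(-5 + w) (L(w) = 1/(w - 5) = 1/(-5 + w))
x(g) = 4*g**2 (x(g) = (2*g)*(2*g) = 4*g**2)
P(q) = -370
1/P(x(L(2))) = 1/(-370) = -1/370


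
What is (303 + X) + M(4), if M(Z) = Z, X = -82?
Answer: 225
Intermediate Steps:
(303 + X) + M(4) = (303 - 82) + 4 = 221 + 4 = 225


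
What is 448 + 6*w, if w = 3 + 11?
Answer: 532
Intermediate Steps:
w = 14
448 + 6*w = 448 + 6*14 = 448 + 84 = 532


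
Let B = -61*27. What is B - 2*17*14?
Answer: -2123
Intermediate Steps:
B = -1647
B - 2*17*14 = -1647 - 2*17*14 = -1647 - 34*14 = -1647 - 1*476 = -1647 - 476 = -2123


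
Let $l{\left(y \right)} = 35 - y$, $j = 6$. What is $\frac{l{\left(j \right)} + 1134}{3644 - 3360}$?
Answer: $\frac{1163}{284} \approx 4.0951$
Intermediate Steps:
$\frac{l{\left(j \right)} + 1134}{3644 - 3360} = \frac{\left(35 - 6\right) + 1134}{3644 - 3360} = \frac{\left(35 - 6\right) + 1134}{284} = \left(29 + 1134\right) \frac{1}{284} = 1163 \cdot \frac{1}{284} = \frac{1163}{284}$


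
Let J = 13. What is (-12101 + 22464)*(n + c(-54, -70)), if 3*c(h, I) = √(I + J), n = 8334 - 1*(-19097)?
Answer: 284267453 + 10363*I*√57/3 ≈ 2.8427e+8 + 26080.0*I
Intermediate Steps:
n = 27431 (n = 8334 + 19097 = 27431)
c(h, I) = √(13 + I)/3 (c(h, I) = √(I + 13)/3 = √(13 + I)/3)
(-12101 + 22464)*(n + c(-54, -70)) = (-12101 + 22464)*(27431 + √(13 - 70)/3) = 10363*(27431 + √(-57)/3) = 10363*(27431 + (I*√57)/3) = 10363*(27431 + I*√57/3) = 284267453 + 10363*I*√57/3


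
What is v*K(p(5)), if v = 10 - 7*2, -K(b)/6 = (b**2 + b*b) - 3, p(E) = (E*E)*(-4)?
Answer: 479928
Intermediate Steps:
p(E) = -4*E**2 (p(E) = E**2*(-4) = -4*E**2)
K(b) = 18 - 12*b**2 (K(b) = -6*((b**2 + b*b) - 3) = -6*((b**2 + b**2) - 3) = -6*(2*b**2 - 3) = -6*(-3 + 2*b**2) = 18 - 12*b**2)
v = -4 (v = 10 - 14 = -4)
v*K(p(5)) = -4*(18 - 12*(-4*5**2)**2) = -4*(18 - 12*(-4*25)**2) = -4*(18 - 12*(-100)**2) = -4*(18 - 12*10000) = -4*(18 - 120000) = -4*(-119982) = 479928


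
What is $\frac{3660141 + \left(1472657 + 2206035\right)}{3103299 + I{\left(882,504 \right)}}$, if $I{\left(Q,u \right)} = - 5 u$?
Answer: $\frac{7338833}{3100779} \approx 2.3668$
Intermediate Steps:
$\frac{3660141 + \left(1472657 + 2206035\right)}{3103299 + I{\left(882,504 \right)}} = \frac{3660141 + \left(1472657 + 2206035\right)}{3103299 - 2520} = \frac{3660141 + 3678692}{3103299 - 2520} = \frac{7338833}{3100779}$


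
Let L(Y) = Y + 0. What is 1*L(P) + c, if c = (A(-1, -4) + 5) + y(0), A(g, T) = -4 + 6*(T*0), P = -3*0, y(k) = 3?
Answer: 4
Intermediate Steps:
P = 0
L(Y) = Y
A(g, T) = -4 (A(g, T) = -4 + 6*0 = -4 + 0 = -4)
c = 4 (c = (-4 + 5) + 3 = 1 + 3 = 4)
1*L(P) + c = 1*0 + 4 = 0 + 4 = 4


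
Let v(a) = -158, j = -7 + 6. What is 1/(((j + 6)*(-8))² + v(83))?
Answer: 1/1442 ≈ 0.00069348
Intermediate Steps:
j = -1
1/(((j + 6)*(-8))² + v(83)) = 1/(((-1 + 6)*(-8))² - 158) = 1/((5*(-8))² - 158) = 1/((-40)² - 158) = 1/(1600 - 158) = 1/1442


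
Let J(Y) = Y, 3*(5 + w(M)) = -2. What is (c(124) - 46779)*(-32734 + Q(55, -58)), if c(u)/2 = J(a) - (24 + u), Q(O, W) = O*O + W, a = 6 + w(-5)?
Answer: 4203785041/3 ≈ 1.4013e+9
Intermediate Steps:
w(M) = -17/3 (w(M) = -5 + (1/3)*(-2) = -5 - 2/3 = -17/3)
a = 1/3 (a = 6 - 17/3 = 1/3 ≈ 0.33333)
Q(O, W) = W + O**2 (Q(O, W) = O**2 + W = W + O**2)
c(u) = -142/3 - 2*u (c(u) = 2*(1/3 - (24 + u)) = 2*(1/3 + (-24 - u)) = 2*(-71/3 - u) = -142/3 - 2*u)
(c(124) - 46779)*(-32734 + Q(55, -58)) = ((-142/3 - 2*124) - 46779)*(-32734 + (-58 + 55**2)) = ((-142/3 - 248) - 46779)*(-32734 + (-58 + 3025)) = (-886/3 - 46779)*(-32734 + 2967) = -141223/3*(-29767) = 4203785041/3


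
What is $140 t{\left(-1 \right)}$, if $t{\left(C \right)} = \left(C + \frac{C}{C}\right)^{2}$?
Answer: $0$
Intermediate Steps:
$t{\left(C \right)} = \left(1 + C\right)^{2}$ ($t{\left(C \right)} = \left(C + 1\right)^{2} = \left(1 + C\right)^{2}$)
$140 t{\left(-1 \right)} = 140 \left(1 - 1\right)^{2} = 140 \cdot 0^{2} = 140 \cdot 0 = 0$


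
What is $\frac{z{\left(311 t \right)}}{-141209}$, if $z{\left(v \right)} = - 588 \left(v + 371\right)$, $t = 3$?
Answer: $\frac{766752}{141209} \approx 5.4299$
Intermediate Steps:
$z{\left(v \right)} = -218148 - 588 v$ ($z{\left(v \right)} = - 588 \left(371 + v\right) = -218148 - 588 v$)
$\frac{z{\left(311 t \right)}}{-141209} = \frac{-218148 - 588 \cdot 311 \cdot 3}{-141209} = \left(-218148 - 548604\right) \left(- \frac{1}{141209}\right) = \left(-766752\right) \left(- \frac{1}{141209}\right) = \frac{766752}{141209}$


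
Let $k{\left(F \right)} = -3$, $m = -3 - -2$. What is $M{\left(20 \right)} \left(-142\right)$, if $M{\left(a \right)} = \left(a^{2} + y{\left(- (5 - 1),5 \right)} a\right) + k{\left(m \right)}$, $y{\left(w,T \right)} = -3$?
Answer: $-47854$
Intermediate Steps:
$m = -1$ ($m = -3 + 2 = -1$)
$M{\left(a \right)} = -3 + a^{2} - 3 a$ ($M{\left(a \right)} = \left(a^{2} - 3 a\right) - 3 = -3 + a^{2} - 3 a$)
$M{\left(20 \right)} \left(-142\right) = \left(-3 + 20^{2} - 60\right) \left(-142\right) = \left(-3 + 400 - 60\right) \left(-142\right) = 337 \left(-142\right) = -47854$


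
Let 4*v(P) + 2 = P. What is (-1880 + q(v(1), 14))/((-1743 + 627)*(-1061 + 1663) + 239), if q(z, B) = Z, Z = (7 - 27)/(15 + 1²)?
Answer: 7525/2686372 ≈ 0.0028012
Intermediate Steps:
Z = -5/4 (Z = -20/(15 + 1) = -20/16 = -20*1/16 = -5/4 ≈ -1.2500)
v(P) = -½ + P/4
q(z, B) = -5/4
(-1880 + q(v(1), 14))/((-1743 + 627)*(-1061 + 1663) + 239) = (-1880 - 5/4)/((-1743 + 627)*(-1061 + 1663) + 239) = -7525/(4*(-1116*602 + 239)) = -7525/(4*(-671832 + 239)) = -7525/4/(-671593) = -7525/4*(-1/671593) = 7525/2686372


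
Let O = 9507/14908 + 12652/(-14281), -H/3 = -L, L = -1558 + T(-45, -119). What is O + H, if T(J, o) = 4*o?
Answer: -1299175651645/212901148 ≈ -6102.3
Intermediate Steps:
L = -2034 (L = -1558 + 4*(-119) = -1558 - 476 = -2034)
H = -6102 (H = -(-3)*(-2034) = -3*2034 = -6102)
O = -52846549/212901148 (O = 9507*(1/14908) + 12652*(-1/14281) = 9507/14908 - 12652/14281 = -52846549/212901148 ≈ -0.24822)
O + H = -52846549/212901148 - 6102 = -1299175651645/212901148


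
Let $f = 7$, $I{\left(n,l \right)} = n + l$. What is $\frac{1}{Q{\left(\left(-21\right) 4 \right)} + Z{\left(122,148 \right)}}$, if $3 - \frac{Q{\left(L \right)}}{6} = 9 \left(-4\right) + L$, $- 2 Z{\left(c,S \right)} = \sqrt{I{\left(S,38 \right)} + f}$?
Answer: $\frac{2952}{2178383} + \frac{2 \sqrt{193}}{2178383} \approx 0.0013679$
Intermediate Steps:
$I{\left(n,l \right)} = l + n$
$Z{\left(c,S \right)} = - \frac{\sqrt{45 + S}}{2}$ ($Z{\left(c,S \right)} = - \frac{\sqrt{\left(38 + S\right) + 7}}{2} = - \frac{\sqrt{45 + S}}{2}$)
$Q{\left(L \right)} = 234 - 6 L$ ($Q{\left(L \right)} = 18 - 6 \left(9 \left(-4\right) + L\right) = 18 - 6 \left(-36 + L\right) = 18 - \left(-216 + 6 L\right) = 234 - 6 L$)
$\frac{1}{Q{\left(\left(-21\right) 4 \right)} + Z{\left(122,148 \right)}} = \frac{1}{\left(234 - 6 \left(\left(-21\right) 4\right)\right) - \frac{\sqrt{45 + 148}}{2}} = \frac{1}{\left(234 - -504\right) - \frac{\sqrt{193}}{2}} = \frac{1}{\left(234 + 504\right) - \frac{\sqrt{193}}{2}} = \frac{1}{738 - \frac{\sqrt{193}}{2}}$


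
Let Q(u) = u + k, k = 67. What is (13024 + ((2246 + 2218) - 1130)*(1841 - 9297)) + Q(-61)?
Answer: -24845274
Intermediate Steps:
Q(u) = 67 + u (Q(u) = u + 67 = 67 + u)
(13024 + ((2246 + 2218) - 1130)*(1841 - 9297)) + Q(-61) = (13024 + ((2246 + 2218) - 1130)*(1841 - 9297)) + (67 - 61) = (13024 + (4464 - 1130)*(-7456)) + 6 = (13024 + 3334*(-7456)) + 6 = (13024 - 24858304) + 6 = -24845280 + 6 = -24845274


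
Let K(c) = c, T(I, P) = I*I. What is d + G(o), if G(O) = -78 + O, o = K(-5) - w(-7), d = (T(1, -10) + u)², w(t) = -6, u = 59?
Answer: 3523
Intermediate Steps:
T(I, P) = I²
d = 3600 (d = (1² + 59)² = (1 + 59)² = 60² = 3600)
o = 1 (o = -5 - 1*(-6) = -5 + 6 = 1)
d + G(o) = 3600 + (-78 + 1) = 3600 - 77 = 3523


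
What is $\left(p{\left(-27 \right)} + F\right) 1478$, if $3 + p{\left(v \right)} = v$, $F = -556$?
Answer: $-866108$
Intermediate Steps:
$p{\left(v \right)} = -3 + v$
$\left(p{\left(-27 \right)} + F\right) 1478 = \left(\left(-3 - 27\right) - 556\right) 1478 = \left(-30 - 556\right) 1478 = \left(-586\right) 1478 = -866108$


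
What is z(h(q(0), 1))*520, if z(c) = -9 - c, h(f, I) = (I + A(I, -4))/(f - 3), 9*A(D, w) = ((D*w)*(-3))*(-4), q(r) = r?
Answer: -48880/9 ≈ -5431.1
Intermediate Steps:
A(D, w) = 4*D*w/3 (A(D, w) = (((D*w)*(-3))*(-4))/9 = (-3*D*w*(-4))/9 = (12*D*w)/9 = 4*D*w/3)
h(f, I) = -13*I/(3*(-3 + f)) (h(f, I) = (I + (4/3)*I*(-4))/(f - 3) = (I - 16*I/3)/(-3 + f) = (-13*I/3)/(-3 + f) = -13*I/(3*(-3 + f)))
z(h(q(0), 1))*520 = (-9 - (-13)/(-9 + 3*0))*520 = (-9 - (-13)/(-9 + 0))*520 = (-9 - (-13)/(-9))*520 = (-9 - (-13)*(-1)/9)*520 = (-9 - 1*13/9)*520 = (-9 - 13/9)*520 = -94/9*520 = -48880/9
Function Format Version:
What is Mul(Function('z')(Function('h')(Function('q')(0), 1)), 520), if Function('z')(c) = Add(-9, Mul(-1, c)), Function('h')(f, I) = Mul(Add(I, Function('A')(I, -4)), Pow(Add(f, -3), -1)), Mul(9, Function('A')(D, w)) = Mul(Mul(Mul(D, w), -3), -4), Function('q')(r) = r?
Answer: Rational(-48880, 9) ≈ -5431.1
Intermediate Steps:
Function('A')(D, w) = Mul(Rational(4, 3), D, w) (Function('A')(D, w) = Mul(Rational(1, 9), Mul(Mul(Mul(D, w), -3), -4)) = Mul(Rational(1, 9), Mul(Mul(-3, D, w), -4)) = Mul(Rational(1, 9), Mul(12, D, w)) = Mul(Rational(4, 3), D, w))
Function('h')(f, I) = Mul(Rational(-13, 3), I, Pow(Add(-3, f), -1)) (Function('h')(f, I) = Mul(Add(I, Mul(Rational(4, 3), I, -4)), Pow(Add(f, -3), -1)) = Mul(Add(I, Mul(Rational(-16, 3), I)), Pow(Add(-3, f), -1)) = Mul(Mul(Rational(-13, 3), I), Pow(Add(-3, f), -1)) = Mul(Rational(-13, 3), I, Pow(Add(-3, f), -1)))
Mul(Function('z')(Function('h')(Function('q')(0), 1)), 520) = Mul(Add(-9, Mul(-1, Mul(-13, 1, Pow(Add(-9, Mul(3, 0)), -1)))), 520) = Mul(Add(-9, Mul(-1, Mul(-13, 1, Pow(Add(-9, 0), -1)))), 520) = Mul(Add(-9, Mul(-1, Mul(-13, 1, Pow(-9, -1)))), 520) = Mul(Add(-9, Mul(-1, Mul(-13, 1, Rational(-1, 9)))), 520) = Mul(Add(-9, Mul(-1, Rational(13, 9))), 520) = Mul(Add(-9, Rational(-13, 9)), 520) = Mul(Rational(-94, 9), 520) = Rational(-48880, 9)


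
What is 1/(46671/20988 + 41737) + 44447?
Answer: 12978862204219/292007609 ≈ 44447.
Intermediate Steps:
1/(46671/20988 + 41737) + 44447 = 1/(46671*(1/20988) + 41737) + 44447 = 1/(15557/6996 + 41737) + 44447 = 1/(292007609/6996) + 44447 = 6996/292007609 + 44447 = 12978862204219/292007609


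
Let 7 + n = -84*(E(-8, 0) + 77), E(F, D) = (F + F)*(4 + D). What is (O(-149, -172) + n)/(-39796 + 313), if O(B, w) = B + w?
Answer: 1420/39483 ≈ 0.035965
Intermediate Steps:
E(F, D) = 2*F*(4 + D) (E(F, D) = (2*F)*(4 + D) = 2*F*(4 + D))
n = -1099 (n = -7 - 84*(2*(-8)*(4 + 0) + 77) = -7 - 84*(2*(-8)*4 + 77) = -7 - 84*(-64 + 77) = -7 - 84*13 = -7 - 1092 = -1099)
(O(-149, -172) + n)/(-39796 + 313) = ((-149 - 172) - 1099)/(-39796 + 313) = (-321 - 1099)/(-39483) = -1420*(-1/39483) = 1420/39483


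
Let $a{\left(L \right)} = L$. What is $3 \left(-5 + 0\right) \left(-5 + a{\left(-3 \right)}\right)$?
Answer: $120$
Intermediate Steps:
$3 \left(-5 + 0\right) \left(-5 + a{\left(-3 \right)}\right) = 3 \left(-5 + 0\right) \left(-5 - 3\right) = 3 \left(-5\right) \left(-8\right) = \left(-15\right) \left(-8\right) = 120$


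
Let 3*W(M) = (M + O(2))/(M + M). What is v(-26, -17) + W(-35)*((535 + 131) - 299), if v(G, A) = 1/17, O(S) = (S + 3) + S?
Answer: 12493/255 ≈ 48.992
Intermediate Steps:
O(S) = 3 + 2*S (O(S) = (3 + S) + S = 3 + 2*S)
W(M) = (7 + M)/(6*M) (W(M) = ((M + (3 + 2*2))/(M + M))/3 = ((M + (3 + 4))/((2*M)))/3 = ((M + 7)*(1/(2*M)))/3 = ((7 + M)*(1/(2*M)))/3 = ((7 + M)/(2*M))/3 = (7 + M)/(6*M))
v(G, A) = 1/17
v(-26, -17) + W(-35)*((535 + 131) - 299) = 1/17 + ((1/6)*(7 - 35)/(-35))*((535 + 131) - 299) = 1/17 + ((1/6)*(-1/35)*(-28))*(666 - 299) = 1/17 + (2/15)*367 = 1/17 + 734/15 = 12493/255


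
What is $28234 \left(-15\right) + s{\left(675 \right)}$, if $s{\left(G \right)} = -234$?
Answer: $-423744$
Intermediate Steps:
$28234 \left(-15\right) + s{\left(675 \right)} = 28234 \left(-15\right) - 234 = -423510 - 234 = -423744$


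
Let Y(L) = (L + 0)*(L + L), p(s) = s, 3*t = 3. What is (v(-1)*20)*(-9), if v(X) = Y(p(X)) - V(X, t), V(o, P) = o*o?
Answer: -180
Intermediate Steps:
t = 1 (t = (⅓)*3 = 1)
V(o, P) = o²
Y(L) = 2*L² (Y(L) = L*(2*L) = 2*L²)
v(X) = X² (v(X) = 2*X² - X² = X²)
(v(-1)*20)*(-9) = ((-1)²*20)*(-9) = (1*20)*(-9) = 20*(-9) = -180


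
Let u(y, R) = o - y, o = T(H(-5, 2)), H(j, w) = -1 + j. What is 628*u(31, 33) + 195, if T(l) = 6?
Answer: -15505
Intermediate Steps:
o = 6
u(y, R) = 6 - y
628*u(31, 33) + 195 = 628*(6 - 1*31) + 195 = 628*(6 - 31) + 195 = 628*(-25) + 195 = -15700 + 195 = -15505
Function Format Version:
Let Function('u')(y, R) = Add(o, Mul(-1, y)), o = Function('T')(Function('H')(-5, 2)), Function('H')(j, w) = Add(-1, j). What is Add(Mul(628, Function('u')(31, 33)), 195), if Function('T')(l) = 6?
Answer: -15505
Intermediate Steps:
o = 6
Function('u')(y, R) = Add(6, Mul(-1, y))
Add(Mul(628, Function('u')(31, 33)), 195) = Add(Mul(628, Add(6, Mul(-1, 31))), 195) = Add(Mul(628, Add(6, -31)), 195) = Add(Mul(628, -25), 195) = Add(-15700, 195) = -15505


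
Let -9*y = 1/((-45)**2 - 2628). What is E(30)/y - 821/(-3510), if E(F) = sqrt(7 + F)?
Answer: 821/3510 + 5427*sqrt(37) ≈ 33011.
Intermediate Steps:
y = 1/5427 (y = -1/(9*((-45)**2 - 2628)) = -1/(9*(2025 - 2628)) = -1/9/(-603) = -1/9*(-1/603) = 1/5427 ≈ 0.00018426)
E(30)/y - 821/(-3510) = sqrt(7 + 30)/(1/5427) - 821/(-3510) = sqrt(37)*5427 - 821*(-1/3510) = 5427*sqrt(37) + 821/3510 = 821/3510 + 5427*sqrt(37)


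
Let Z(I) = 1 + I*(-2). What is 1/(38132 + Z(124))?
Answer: 1/37885 ≈ 2.6396e-5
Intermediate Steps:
Z(I) = 1 - 2*I
1/(38132 + Z(124)) = 1/(38132 + (1 - 2*124)) = 1/(38132 + (1 - 248)) = 1/(38132 - 247) = 1/37885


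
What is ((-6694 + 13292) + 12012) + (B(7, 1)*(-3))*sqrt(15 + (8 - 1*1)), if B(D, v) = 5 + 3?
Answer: 18610 - 24*sqrt(22) ≈ 18497.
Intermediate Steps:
B(D, v) = 8
((-6694 + 13292) + 12012) + (B(7, 1)*(-3))*sqrt(15 + (8 - 1*1)) = ((-6694 + 13292) + 12012) + (8*(-3))*sqrt(15 + (8 - 1*1)) = (6598 + 12012) - 24*sqrt(15 + (8 - 1)) = 18610 - 24*sqrt(15 + 7) = 18610 - 24*sqrt(22)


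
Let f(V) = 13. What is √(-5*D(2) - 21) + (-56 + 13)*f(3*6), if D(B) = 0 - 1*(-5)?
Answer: -559 + I*√46 ≈ -559.0 + 6.7823*I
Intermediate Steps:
D(B) = 5 (D(B) = 0 + 5 = 5)
√(-5*D(2) - 21) + (-56 + 13)*f(3*6) = √(-5*5 - 21) + (-56 + 13)*13 = √(-25 - 21) - 43*13 = √(-46) - 559 = I*√46 - 559 = -559 + I*√46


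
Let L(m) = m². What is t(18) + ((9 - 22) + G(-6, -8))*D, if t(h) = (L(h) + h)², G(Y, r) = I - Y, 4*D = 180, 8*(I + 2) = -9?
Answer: 932067/8 ≈ 1.1651e+5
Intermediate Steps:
I = -25/8 (I = -2 + (⅛)*(-9) = -2 - 9/8 = -25/8 ≈ -3.1250)
D = 45 (D = (¼)*180 = 45)
G(Y, r) = -25/8 - Y
t(h) = (h + h²)² (t(h) = (h² + h)² = (h + h²)²)
t(18) + ((9 - 22) + G(-6, -8))*D = 18²*(1 + 18)² + ((9 - 22) + (-25/8 - 1*(-6)))*45 = 324*19² + (-13 + (-25/8 + 6))*45 = 324*361 + (-13 + 23/8)*45 = 116964 - 81/8*45 = 116964 - 3645/8 = 932067/8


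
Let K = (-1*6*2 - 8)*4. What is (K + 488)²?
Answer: 166464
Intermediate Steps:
K = -80 (K = (-6*2 - 8)*4 = (-12 - 8)*4 = -20*4 = -80)
(K + 488)² = (-80 + 488)² = 408² = 166464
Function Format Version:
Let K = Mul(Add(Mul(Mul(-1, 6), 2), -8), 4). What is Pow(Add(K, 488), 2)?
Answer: 166464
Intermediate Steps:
K = -80 (K = Mul(Add(Mul(-6, 2), -8), 4) = Mul(Add(-12, -8), 4) = Mul(-20, 4) = -80)
Pow(Add(K, 488), 2) = Pow(Add(-80, 488), 2) = Pow(408, 2) = 166464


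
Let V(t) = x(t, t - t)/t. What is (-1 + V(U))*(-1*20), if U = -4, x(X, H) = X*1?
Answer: 0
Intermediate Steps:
x(X, H) = X
V(t) = 1 (V(t) = t/t = 1)
(-1 + V(U))*(-1*20) = (-1 + 1)*(-1*20) = 0*(-20) = 0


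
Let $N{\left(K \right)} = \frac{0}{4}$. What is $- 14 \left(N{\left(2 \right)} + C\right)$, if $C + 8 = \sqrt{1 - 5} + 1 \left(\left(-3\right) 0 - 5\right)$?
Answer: $182 - 28 i \approx 182.0 - 28.0 i$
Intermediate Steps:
$N{\left(K \right)} = 0$ ($N{\left(K \right)} = 0 \cdot \frac{1}{4} = 0$)
$C = -13 + 2 i$ ($C = -8 + \left(\sqrt{1 - 5} + 1 \left(\left(-3\right) 0 - 5\right)\right) = -8 + \left(\sqrt{-4} + 1 \left(0 - 5\right)\right) = -8 + \left(2 i + 1 \left(-5\right)\right) = -8 - \left(5 - 2 i\right) = -13 + 2 i \approx -13.0 + 2.0 i$)
$- 14 \left(N{\left(2 \right)} + C\right) = - 14 \left(0 - \left(13 - 2 i\right)\right) = - 14 \left(-13 + 2 i\right) = 182 - 28 i$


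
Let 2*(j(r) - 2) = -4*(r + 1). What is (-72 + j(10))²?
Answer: 8464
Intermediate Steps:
j(r) = -2*r (j(r) = 2 + (-4*(r + 1))/2 = 2 + (-4*(1 + r))/2 = 2 + (-4 - 4*r)/2 = 2 + (-2 - 2*r) = -2*r)
(-72 + j(10))² = (-72 - 2*10)² = (-72 - 20)² = (-92)² = 8464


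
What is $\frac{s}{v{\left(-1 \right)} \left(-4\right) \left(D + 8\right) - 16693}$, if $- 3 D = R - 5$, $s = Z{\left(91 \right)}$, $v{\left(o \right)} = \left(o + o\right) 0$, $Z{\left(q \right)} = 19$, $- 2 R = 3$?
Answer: $- \frac{19}{16693} \approx -0.0011382$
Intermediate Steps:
$R = - \frac{3}{2}$ ($R = \left(- \frac{1}{2}\right) 3 = - \frac{3}{2} \approx -1.5$)
$v{\left(o \right)} = 0$ ($v{\left(o \right)} = 2 o 0 = 0$)
$s = 19$
$D = \frac{13}{6}$ ($D = - \frac{- \frac{3}{2} - 5}{3} = \left(- \frac{1}{3}\right) \left(- \frac{13}{2}\right) = \frac{13}{6} \approx 2.1667$)
$\frac{s}{v{\left(-1 \right)} \left(-4\right) \left(D + 8\right) - 16693} = \frac{19}{0 \left(-4\right) \left(\frac{13}{6} + 8\right) - 16693} = \frac{19}{0 \cdot \frac{61}{6} - 16693} = \frac{19}{0 - 16693} = \frac{19}{-16693} = 19 \left(- \frac{1}{16693}\right) = - \frac{19}{16693}$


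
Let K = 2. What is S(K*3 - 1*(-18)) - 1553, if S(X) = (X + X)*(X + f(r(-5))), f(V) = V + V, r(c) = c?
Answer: -881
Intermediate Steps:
f(V) = 2*V
S(X) = 2*X*(-10 + X) (S(X) = (X + X)*(X + 2*(-5)) = (2*X)*(X - 10) = (2*X)*(-10 + X) = 2*X*(-10 + X))
S(K*3 - 1*(-18)) - 1553 = 2*(2*3 - 1*(-18))*(-10 + (2*3 - 1*(-18))) - 1553 = 2*(6 + 18)*(-10 + (6 + 18)) - 1553 = 2*24*(-10 + 24) - 1553 = 2*24*14 - 1553 = 672 - 1553 = -881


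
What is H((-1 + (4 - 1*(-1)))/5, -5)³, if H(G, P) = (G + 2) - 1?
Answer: 729/125 ≈ 5.8320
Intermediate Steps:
H(G, P) = 1 + G (H(G, P) = (2 + G) - 1 = 1 + G)
H((-1 + (4 - 1*(-1)))/5, -5)³ = (1 + (-1 + (4 - 1*(-1)))/5)³ = (1 + (-1 + (4 + 1))*(⅕))³ = (1 + (-1 + 5)*(⅕))³ = (1 + 4*(⅕))³ = (1 + ⅘)³ = (9/5)³ = 729/125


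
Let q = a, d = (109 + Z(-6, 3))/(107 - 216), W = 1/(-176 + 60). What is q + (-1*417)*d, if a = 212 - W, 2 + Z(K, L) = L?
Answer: 8001557/12644 ≈ 632.83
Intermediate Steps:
Z(K, L) = -2 + L
W = -1/116 (W = 1/(-116) = -1/116 ≈ -0.0086207)
d = -110/109 (d = (109 + (-2 + 3))/(107 - 216) = (109 + 1)/(-109) = 110*(-1/109) = -110/109 ≈ -1.0092)
a = 24593/116 (a = 212 - 1*(-1/116) = 212 + 1/116 = 24593/116 ≈ 212.01)
q = 24593/116 ≈ 212.01
q + (-1*417)*d = 24593/116 - 1*417*(-110/109) = 24593/116 - 417*(-110/109) = 24593/116 + 45870/109 = 8001557/12644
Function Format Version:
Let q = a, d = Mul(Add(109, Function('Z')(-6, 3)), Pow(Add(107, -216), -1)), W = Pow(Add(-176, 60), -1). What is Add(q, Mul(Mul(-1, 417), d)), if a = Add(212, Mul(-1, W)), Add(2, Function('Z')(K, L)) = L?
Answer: Rational(8001557, 12644) ≈ 632.83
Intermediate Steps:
Function('Z')(K, L) = Add(-2, L)
W = Rational(-1, 116) (W = Pow(-116, -1) = Rational(-1, 116) ≈ -0.0086207)
d = Rational(-110, 109) (d = Mul(Add(109, Add(-2, 3)), Pow(Add(107, -216), -1)) = Mul(Add(109, 1), Pow(-109, -1)) = Mul(110, Rational(-1, 109)) = Rational(-110, 109) ≈ -1.0092)
a = Rational(24593, 116) (a = Add(212, Mul(-1, Rational(-1, 116))) = Add(212, Rational(1, 116)) = Rational(24593, 116) ≈ 212.01)
q = Rational(24593, 116) ≈ 212.01
Add(q, Mul(Mul(-1, 417), d)) = Add(Rational(24593, 116), Mul(Mul(-1, 417), Rational(-110, 109))) = Add(Rational(24593, 116), Mul(-417, Rational(-110, 109))) = Add(Rational(24593, 116), Rational(45870, 109)) = Rational(8001557, 12644)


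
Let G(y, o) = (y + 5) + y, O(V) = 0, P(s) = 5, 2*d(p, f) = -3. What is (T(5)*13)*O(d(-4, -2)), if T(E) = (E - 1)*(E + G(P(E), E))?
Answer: 0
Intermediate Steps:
d(p, f) = -3/2 (d(p, f) = (½)*(-3) = -3/2)
G(y, o) = 5 + 2*y (G(y, o) = (5 + y) + y = 5 + 2*y)
T(E) = (-1 + E)*(15 + E) (T(E) = (E - 1)*(E + (5 + 2*5)) = (-1 + E)*(E + (5 + 10)) = (-1 + E)*(E + 15) = (-1 + E)*(15 + E))
(T(5)*13)*O(d(-4, -2)) = ((-15 + 5² + 14*5)*13)*0 = ((-15 + 25 + 70)*13)*0 = (80*13)*0 = 1040*0 = 0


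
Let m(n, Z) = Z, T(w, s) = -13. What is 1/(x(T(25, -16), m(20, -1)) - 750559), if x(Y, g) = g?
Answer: -1/750560 ≈ -1.3323e-6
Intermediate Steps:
1/(x(T(25, -16), m(20, -1)) - 750559) = 1/(-1 - 750559) = 1/(-750560) = -1/750560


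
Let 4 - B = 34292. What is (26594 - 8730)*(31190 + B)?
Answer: -55342672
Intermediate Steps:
B = -34288 (B = 4 - 1*34292 = 4 - 34292 = -34288)
(26594 - 8730)*(31190 + B) = (26594 - 8730)*(31190 - 34288) = 17864*(-3098) = -55342672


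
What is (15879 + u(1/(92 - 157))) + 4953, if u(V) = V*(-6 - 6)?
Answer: 1354092/65 ≈ 20832.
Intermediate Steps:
u(V) = -12*V (u(V) = V*(-12) = -12*V)
(15879 + u(1/(92 - 157))) + 4953 = (15879 - 12/(92 - 157)) + 4953 = (15879 - 12/(-65)) + 4953 = (15879 - 12*(-1/65)) + 4953 = (15879 + 12/65) + 4953 = 1032147/65 + 4953 = 1354092/65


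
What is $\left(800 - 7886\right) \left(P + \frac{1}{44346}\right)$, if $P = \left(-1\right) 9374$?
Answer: $\frac{490940994943}{7391} \approx 6.6424 \cdot 10^{7}$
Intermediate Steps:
$P = -9374$
$\left(800 - 7886\right) \left(P + \frac{1}{44346}\right) = \left(800 - 7886\right) \left(-9374 + \frac{1}{44346}\right) = - 7086 \left(-9374 + \frac{1}{44346}\right) = \left(-7086\right) \left(- \frac{415699403}{44346}\right) = \frac{490940994943}{7391}$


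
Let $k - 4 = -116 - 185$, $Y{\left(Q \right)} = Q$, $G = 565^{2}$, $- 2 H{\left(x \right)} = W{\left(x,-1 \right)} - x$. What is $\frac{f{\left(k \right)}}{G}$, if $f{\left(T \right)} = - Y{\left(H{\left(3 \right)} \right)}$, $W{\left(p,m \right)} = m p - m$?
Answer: $- \frac{1}{127690} \approx -7.8315 \cdot 10^{-6}$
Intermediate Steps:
$W{\left(p,m \right)} = - m + m p$
$H{\left(x \right)} = - \frac{1}{2} + x$ ($H{\left(x \right)} = - \frac{- (-1 + x) - x}{2} = - \frac{\left(1 - x\right) - x}{2} = - \frac{1 - 2 x}{2} = - \frac{1}{2} + x$)
$G = 319225$
$k = -297$ ($k = 4 - 301 = -297$)
$f{\left(T \right)} = - \frac{5}{2}$ ($f{\left(T \right)} = - (- \frac{1}{2} + 3) = \left(-1\right) \frac{5}{2} = - \frac{5}{2}$)
$\frac{f{\left(k \right)}}{G} = - \frac{5}{2 \cdot 319225} = \left(- \frac{5}{2}\right) \frac{1}{319225} = - \frac{1}{127690}$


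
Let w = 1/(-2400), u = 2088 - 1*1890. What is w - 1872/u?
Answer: -249611/26400 ≈ -9.4550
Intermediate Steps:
u = 198 (u = 2088 - 1890 = 198)
w = -1/2400 ≈ -0.00041667
w - 1872/u = -1/2400 - 1872/198 = -1/2400 - 1872*1/198 = -1/2400 - 104/11 = -249611/26400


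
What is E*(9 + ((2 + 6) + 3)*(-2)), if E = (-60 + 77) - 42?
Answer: 325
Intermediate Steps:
E = -25 (E = 17 - 42 = -25)
E*(9 + ((2 + 6) + 3)*(-2)) = -25*(9 + ((2 + 6) + 3)*(-2)) = -25*(9 + (8 + 3)*(-2)) = -25*(9 + 11*(-2)) = -25*(9 - 22) = -25*(-13) = 325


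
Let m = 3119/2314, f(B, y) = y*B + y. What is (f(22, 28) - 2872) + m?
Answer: -5152473/2314 ≈ -2226.7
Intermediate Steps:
f(B, y) = y + B*y (f(B, y) = B*y + y = y + B*y)
m = 3119/2314 (m = 3119*(1/2314) = 3119/2314 ≈ 1.3479)
(f(22, 28) - 2872) + m = (28*(1 + 22) - 2872) + 3119/2314 = (28*23 - 2872) + 3119/2314 = (644 - 2872) + 3119/2314 = -2228 + 3119/2314 = -5152473/2314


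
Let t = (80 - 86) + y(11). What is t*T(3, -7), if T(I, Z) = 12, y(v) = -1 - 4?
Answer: -132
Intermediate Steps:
y(v) = -5
t = -11 (t = (80 - 86) - 5 = -6 - 5 = -11)
t*T(3, -7) = -11*12 = -132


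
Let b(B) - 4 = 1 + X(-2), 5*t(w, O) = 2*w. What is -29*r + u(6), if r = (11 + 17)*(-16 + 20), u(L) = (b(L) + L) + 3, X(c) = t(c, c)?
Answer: -16174/5 ≈ -3234.8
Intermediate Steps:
t(w, O) = 2*w/5 (t(w, O) = (2*w)/5 = 2*w/5)
X(c) = 2*c/5
b(B) = 21/5 (b(B) = 4 + (1 + (2/5)*(-2)) = 4 + (1 - 4/5) = 4 + 1/5 = 21/5)
u(L) = 36/5 + L (u(L) = (21/5 + L) + 3 = 36/5 + L)
r = 112 (r = 28*4 = 112)
-29*r + u(6) = -29*112 + (36/5 + 6) = -3248 + 66/5 = -16174/5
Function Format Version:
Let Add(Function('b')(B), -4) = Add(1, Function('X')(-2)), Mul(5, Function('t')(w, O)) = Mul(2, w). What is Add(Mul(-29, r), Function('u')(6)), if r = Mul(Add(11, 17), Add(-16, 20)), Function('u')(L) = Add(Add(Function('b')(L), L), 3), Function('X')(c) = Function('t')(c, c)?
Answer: Rational(-16174, 5) ≈ -3234.8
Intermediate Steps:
Function('t')(w, O) = Mul(Rational(2, 5), w) (Function('t')(w, O) = Mul(Rational(1, 5), Mul(2, w)) = Mul(Rational(2, 5), w))
Function('X')(c) = Mul(Rational(2, 5), c)
Function('b')(B) = Rational(21, 5) (Function('b')(B) = Add(4, Add(1, Mul(Rational(2, 5), -2))) = Add(4, Add(1, Rational(-4, 5))) = Add(4, Rational(1, 5)) = Rational(21, 5))
Function('u')(L) = Add(Rational(36, 5), L) (Function('u')(L) = Add(Add(Rational(21, 5), L), 3) = Add(Rational(36, 5), L))
r = 112 (r = Mul(28, 4) = 112)
Add(Mul(-29, r), Function('u')(6)) = Add(Mul(-29, 112), Add(Rational(36, 5), 6)) = Add(-3248, Rational(66, 5)) = Rational(-16174, 5)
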